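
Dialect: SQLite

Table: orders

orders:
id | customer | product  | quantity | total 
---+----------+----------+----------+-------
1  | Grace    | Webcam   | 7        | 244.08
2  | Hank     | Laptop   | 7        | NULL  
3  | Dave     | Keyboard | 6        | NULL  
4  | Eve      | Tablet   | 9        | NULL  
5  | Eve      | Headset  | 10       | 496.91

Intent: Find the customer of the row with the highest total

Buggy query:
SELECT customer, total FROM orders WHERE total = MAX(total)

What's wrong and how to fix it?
Bug: WHERE is evaluated per row; an aggregate over the whole table isn't defined there

Fix: Wrap MAX in a scalar subquery so WHERE compares against a single value

Corrected query:
SELECT customer, total FROM orders WHERE total = (SELECT MAX(total) FROM orders)

Result:
customer | total 
---------+-------
Eve      | 496.91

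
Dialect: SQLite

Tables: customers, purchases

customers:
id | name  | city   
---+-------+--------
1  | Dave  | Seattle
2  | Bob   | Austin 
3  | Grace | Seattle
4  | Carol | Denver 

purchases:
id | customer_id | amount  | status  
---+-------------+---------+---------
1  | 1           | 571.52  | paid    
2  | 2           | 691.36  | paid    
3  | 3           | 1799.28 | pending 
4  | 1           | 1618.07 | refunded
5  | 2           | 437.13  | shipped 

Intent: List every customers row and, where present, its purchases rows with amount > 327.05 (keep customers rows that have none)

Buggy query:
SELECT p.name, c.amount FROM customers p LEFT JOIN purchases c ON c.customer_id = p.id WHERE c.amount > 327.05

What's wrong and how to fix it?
Bug: A WHERE condition on the right-hand table after LEFT JOIN drops unmatched parents

Fix: Move the right-table condition into the ON clause so unmatched parents are kept

Corrected query:
SELECT p.name, c.amount FROM customers p LEFT JOIN purchases c ON c.customer_id = p.id AND c.amount > 327.05

Result:
name  | amount 
------+--------
Dave  | 571.52 
Dave  | 1618.07
Bob   | 437.13 
Bob   | 691.36 
Grace | 1799.28
Carol | NULL   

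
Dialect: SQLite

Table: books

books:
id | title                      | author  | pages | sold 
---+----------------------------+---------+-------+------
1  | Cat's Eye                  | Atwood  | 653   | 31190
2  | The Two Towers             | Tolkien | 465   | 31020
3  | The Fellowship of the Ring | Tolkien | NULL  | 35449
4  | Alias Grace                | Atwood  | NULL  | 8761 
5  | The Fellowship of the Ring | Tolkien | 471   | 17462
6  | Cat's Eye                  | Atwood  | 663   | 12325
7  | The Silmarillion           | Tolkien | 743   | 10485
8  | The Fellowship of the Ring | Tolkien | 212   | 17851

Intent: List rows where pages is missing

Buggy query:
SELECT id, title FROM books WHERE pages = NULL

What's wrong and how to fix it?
Bug: '= NULL' is always unknown in SQL three-valued logic, so no rows match

Fix: Replace '= NULL' with 'IS NULL'

Corrected query:
SELECT id, title FROM books WHERE pages IS NULL

Result:
id | title                     
---+---------------------------
3  | The Fellowship of the Ring
4  | Alias Grace               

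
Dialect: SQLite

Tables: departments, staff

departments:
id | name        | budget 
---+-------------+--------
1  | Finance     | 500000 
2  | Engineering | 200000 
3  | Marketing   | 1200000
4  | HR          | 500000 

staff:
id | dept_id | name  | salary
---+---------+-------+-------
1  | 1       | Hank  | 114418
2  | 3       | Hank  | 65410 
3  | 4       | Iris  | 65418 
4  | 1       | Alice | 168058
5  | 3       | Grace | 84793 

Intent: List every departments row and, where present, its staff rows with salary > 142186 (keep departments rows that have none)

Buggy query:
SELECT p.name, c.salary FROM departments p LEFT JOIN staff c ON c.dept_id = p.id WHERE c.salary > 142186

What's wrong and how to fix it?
Bug: A WHERE condition on the right-hand table after LEFT JOIN drops unmatched parents

Fix: Put 'c.salary > 142186' in the JOIN's ON clause instead of WHERE

Corrected query:
SELECT p.name, c.salary FROM departments p LEFT JOIN staff c ON c.dept_id = p.id AND c.salary > 142186

Result:
name        | salary
------------+-------
Finance     | 168058
Engineering | NULL  
Marketing   | NULL  
HR          | NULL  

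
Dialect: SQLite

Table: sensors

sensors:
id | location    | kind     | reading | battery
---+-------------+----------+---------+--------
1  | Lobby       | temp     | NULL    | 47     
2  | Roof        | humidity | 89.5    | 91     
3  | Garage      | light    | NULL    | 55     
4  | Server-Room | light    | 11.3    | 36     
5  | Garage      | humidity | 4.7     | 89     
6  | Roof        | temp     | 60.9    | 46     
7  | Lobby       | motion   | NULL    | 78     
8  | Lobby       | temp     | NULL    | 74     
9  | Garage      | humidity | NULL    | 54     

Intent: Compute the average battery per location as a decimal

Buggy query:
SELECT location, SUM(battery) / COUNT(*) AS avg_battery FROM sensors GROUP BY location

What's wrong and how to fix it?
Bug: SUM(battery) and COUNT(*) are both integers; the division truncates the fractional part

Fix: Multiply by 1.0 (or CAST to REAL) to force floating-point division

Corrected query:
SELECT location, SUM(battery) * 1.0 / COUNT(*) AS avg_battery FROM sensors GROUP BY location

Result:
location    | avg_battery
------------+------------
Garage      | 66         
Lobby       | 66.333333  
Roof        | 68.5       
Server-Room | 36         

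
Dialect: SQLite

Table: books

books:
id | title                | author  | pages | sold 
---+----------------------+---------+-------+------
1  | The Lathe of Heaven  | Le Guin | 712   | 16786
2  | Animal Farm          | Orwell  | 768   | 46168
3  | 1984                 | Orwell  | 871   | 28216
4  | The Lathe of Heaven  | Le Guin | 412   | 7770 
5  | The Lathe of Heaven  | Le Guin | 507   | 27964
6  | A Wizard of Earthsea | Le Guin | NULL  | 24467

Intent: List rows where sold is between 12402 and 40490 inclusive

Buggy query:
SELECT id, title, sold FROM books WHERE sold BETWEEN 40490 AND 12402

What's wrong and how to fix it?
Bug: The bounds are reversed; BETWEEN a AND b requires a <= b to match anything

Fix: Swap the bounds so the smaller value comes first

Corrected query:
SELECT id, title, sold FROM books WHERE sold BETWEEN 12402 AND 40490

Result:
id | title                | sold 
---+----------------------+------
1  | The Lathe of Heaven  | 16786
3  | 1984                 | 28216
5  | The Lathe of Heaven  | 27964
6  | A Wizard of Earthsea | 24467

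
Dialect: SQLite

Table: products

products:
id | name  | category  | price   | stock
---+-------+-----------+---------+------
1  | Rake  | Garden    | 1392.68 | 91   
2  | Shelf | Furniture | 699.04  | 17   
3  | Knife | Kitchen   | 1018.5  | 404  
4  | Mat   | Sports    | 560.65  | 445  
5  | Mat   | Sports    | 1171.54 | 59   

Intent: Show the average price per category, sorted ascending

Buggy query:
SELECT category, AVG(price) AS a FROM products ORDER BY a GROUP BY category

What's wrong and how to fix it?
Bug: ORDER BY appears before GROUP BY; SQL clause order requires GROUP BY first

Fix: Move ORDER BY to the end, after GROUP BY

Corrected query:
SELECT category, AVG(price) AS a FROM products GROUP BY category ORDER BY a

Result:
category  | a      
----------+--------
Furniture | 699.04 
Sports    | 866.095
Kitchen   | 1018.5 
Garden    | 1392.68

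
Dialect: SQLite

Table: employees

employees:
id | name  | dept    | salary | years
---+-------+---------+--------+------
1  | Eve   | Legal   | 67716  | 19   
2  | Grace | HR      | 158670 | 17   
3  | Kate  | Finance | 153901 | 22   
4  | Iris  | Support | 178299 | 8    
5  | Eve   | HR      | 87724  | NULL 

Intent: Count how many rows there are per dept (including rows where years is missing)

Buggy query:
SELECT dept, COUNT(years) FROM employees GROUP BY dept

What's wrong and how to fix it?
Bug: COUNT(years) skips NULLs, so groups with missing years are undercounted

Fix: Replace COUNT(years) with COUNT(*)

Corrected query:
SELECT dept, COUNT(*) FROM employees GROUP BY dept

Result:
dept    | COUNT(*)
--------+---------
Finance | 1       
HR      | 2       
Legal   | 1       
Support | 1       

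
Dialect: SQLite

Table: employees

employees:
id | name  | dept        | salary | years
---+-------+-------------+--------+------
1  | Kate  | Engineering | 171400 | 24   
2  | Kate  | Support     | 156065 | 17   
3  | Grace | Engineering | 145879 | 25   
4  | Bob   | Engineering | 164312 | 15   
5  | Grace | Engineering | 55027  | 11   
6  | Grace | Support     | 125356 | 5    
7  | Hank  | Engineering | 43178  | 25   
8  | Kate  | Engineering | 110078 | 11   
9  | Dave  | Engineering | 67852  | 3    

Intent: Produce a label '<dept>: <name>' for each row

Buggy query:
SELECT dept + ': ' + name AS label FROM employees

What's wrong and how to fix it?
Bug: SQLite uses || for string concatenation; + coerces text to numbers (yielding 0)

Fix: Use the || operator for string concatenation

Corrected query:
SELECT dept || ': ' || name AS label FROM employees

Result:
label             
------------------
Engineering: Kate 
Support: Kate     
Engineering: Grace
Engineering: Bob  
Engineering: Grace
Support: Grace    
Engineering: Hank 
Engineering: Kate 
Engineering: Dave 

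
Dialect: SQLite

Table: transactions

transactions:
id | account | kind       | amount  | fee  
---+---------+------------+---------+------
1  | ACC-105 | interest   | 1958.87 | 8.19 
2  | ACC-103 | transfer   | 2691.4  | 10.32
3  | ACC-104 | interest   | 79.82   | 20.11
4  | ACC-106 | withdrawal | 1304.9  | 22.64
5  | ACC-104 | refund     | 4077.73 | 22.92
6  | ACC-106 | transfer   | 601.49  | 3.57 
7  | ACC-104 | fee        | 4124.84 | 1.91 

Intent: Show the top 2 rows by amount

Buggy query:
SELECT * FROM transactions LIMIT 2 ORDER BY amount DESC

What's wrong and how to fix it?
Bug: ORDER BY cannot follow LIMIT; LIMIT is the final clause

Fix: Sort with ORDER BY, then apply LIMIT

Corrected query:
SELECT * FROM transactions ORDER BY amount DESC LIMIT 2

Result:
id | account | kind   | amount  | fee  
---+---------+--------+---------+------
7  | ACC-104 | fee    | 4124.84 | 1.91 
5  | ACC-104 | refund | 4077.73 | 22.92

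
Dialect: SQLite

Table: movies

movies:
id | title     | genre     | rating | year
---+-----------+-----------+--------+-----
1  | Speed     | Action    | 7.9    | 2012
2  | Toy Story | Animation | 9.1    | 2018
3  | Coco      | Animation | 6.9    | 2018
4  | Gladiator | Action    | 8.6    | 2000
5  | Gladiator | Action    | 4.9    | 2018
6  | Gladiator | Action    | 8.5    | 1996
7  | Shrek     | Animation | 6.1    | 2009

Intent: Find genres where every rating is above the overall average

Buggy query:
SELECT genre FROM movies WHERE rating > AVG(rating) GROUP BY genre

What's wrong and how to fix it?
Bug: AVG() is an aggregate; it can't sit directly in WHERE

Fix: Use a subquery for AVG and a HAVING MIN(...) filter so the condition holds for every row in the group

Corrected query:
SELECT genre FROM movies GROUP BY genre HAVING MIN(rating) > (SELECT AVG(rating) FROM movies)

Result:
(no rows)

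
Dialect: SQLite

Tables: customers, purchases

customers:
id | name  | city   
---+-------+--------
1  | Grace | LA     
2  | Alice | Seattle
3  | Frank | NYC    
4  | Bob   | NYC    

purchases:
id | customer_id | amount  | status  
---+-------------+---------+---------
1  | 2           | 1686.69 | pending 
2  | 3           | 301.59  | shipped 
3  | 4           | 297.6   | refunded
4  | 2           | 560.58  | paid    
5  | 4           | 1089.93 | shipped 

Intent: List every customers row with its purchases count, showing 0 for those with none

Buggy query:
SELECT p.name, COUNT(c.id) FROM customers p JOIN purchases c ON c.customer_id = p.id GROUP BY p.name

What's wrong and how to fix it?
Bug: An inner join excludes parents with zero children

Fix: Switch to LEFT JOIN to retain unmatched parent rows

Corrected query:
SELECT p.name, COUNT(c.id) FROM customers p LEFT JOIN purchases c ON c.customer_id = p.id GROUP BY p.name

Result:
name  | COUNT(c.id)
------+------------
Alice | 2          
Bob   | 2          
Frank | 1          
Grace | 0          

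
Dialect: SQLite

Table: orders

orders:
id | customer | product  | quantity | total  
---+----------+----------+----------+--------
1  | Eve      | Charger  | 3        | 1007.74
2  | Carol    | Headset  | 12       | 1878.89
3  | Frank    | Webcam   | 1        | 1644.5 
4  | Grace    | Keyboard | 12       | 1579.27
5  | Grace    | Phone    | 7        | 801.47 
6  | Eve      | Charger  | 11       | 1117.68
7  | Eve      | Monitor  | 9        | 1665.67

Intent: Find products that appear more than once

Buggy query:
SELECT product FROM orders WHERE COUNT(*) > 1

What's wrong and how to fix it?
Bug: COUNT(*) is an aggregate and cannot be used in WHERE

Fix: Group first, then use HAVING for the count condition

Corrected query:
SELECT product FROM orders GROUP BY product HAVING COUNT(*) > 1

Result:
product
-------
Charger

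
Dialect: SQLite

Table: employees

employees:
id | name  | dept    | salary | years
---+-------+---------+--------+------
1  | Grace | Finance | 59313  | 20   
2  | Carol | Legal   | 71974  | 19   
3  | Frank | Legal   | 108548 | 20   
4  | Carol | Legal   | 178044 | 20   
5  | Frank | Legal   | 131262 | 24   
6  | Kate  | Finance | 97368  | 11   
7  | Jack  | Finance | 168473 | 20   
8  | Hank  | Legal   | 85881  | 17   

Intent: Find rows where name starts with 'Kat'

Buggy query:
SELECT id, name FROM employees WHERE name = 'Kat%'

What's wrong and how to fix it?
Bug: '=' compares the literal string including the % character; pattern matching needs LIKE

Fix: Use LIKE for wildcard pattern matching

Corrected query:
SELECT id, name FROM employees WHERE name LIKE 'Kat%'

Result:
id | name
---+-----
6  | Kate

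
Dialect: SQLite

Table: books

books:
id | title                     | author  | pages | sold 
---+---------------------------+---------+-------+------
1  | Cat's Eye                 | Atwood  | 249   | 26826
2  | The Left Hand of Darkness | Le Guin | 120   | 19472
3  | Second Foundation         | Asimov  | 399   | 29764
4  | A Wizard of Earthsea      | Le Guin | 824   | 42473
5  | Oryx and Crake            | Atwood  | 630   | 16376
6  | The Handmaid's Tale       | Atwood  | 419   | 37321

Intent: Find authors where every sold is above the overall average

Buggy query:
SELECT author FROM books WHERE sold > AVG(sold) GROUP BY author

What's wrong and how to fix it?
Bug: WHERE evaluates per row before aggregation, so AVG() is unavailable

Fix: Use a subquery for AVG and a HAVING MIN(...) filter so the condition holds for every row in the group

Corrected query:
SELECT author FROM books GROUP BY author HAVING MIN(sold) > (SELECT AVG(sold) FROM books)

Result:
author
------
Asimov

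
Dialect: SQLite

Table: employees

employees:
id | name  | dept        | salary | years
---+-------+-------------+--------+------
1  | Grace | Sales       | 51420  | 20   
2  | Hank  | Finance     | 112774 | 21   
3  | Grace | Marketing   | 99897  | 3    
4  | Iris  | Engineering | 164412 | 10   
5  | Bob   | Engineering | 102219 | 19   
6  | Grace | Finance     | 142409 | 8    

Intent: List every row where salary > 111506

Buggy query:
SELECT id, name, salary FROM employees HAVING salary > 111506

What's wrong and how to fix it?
Bug: This is a non-aggregate query (no GROUP BY, no aggregates), so in SQLite the HAVING clause is invalid here; a row-level condition belongs in WHERE

Fix: Replace HAVING with WHERE since the condition applies to individual rows

Corrected query:
SELECT id, name, salary FROM employees WHERE salary > 111506

Result:
id | name  | salary
---+-------+-------
2  | Hank  | 112774
4  | Iris  | 164412
6  | Grace | 142409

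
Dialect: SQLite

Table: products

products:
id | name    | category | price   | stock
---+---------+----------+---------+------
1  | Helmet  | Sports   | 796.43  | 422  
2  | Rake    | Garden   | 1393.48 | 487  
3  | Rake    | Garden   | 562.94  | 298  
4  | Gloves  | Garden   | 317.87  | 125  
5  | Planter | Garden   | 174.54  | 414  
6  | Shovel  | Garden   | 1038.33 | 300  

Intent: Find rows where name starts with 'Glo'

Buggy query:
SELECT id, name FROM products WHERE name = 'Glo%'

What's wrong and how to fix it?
Bug: Wildcards only work with LIKE; '=' treats '%' as a literal character

Fix: Use LIKE for wildcard pattern matching

Corrected query:
SELECT id, name FROM products WHERE name LIKE 'Glo%'

Result:
id | name  
---+-------
4  | Gloves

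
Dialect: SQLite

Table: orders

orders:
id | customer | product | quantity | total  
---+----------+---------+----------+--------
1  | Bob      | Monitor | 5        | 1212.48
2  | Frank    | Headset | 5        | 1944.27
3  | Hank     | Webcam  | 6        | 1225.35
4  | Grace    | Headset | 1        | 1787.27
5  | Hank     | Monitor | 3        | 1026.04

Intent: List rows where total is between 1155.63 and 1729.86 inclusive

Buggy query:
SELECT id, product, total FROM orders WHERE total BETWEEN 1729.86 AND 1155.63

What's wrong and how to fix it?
Bug: BETWEEN expects the lower bound first; with 1729.86 AND 1155.63 the range is empty

Fix: Swap the bounds so the smaller value comes first

Corrected query:
SELECT id, product, total FROM orders WHERE total BETWEEN 1155.63 AND 1729.86

Result:
id | product | total  
---+---------+--------
1  | Monitor | 1212.48
3  | Webcam  | 1225.35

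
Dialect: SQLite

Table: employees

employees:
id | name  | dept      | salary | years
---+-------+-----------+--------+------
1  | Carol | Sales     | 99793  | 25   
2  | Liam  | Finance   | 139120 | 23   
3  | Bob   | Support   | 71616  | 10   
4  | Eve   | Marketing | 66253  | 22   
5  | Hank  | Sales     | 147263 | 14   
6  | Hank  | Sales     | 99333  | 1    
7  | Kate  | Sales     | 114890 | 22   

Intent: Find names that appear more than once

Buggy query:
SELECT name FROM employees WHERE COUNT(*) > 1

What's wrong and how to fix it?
Bug: WHERE can't reference COUNT(*); aggregates are computed after WHERE

Fix: GROUP BY name, then filter groups with HAVING COUNT(*) > 1

Corrected query:
SELECT name FROM employees GROUP BY name HAVING COUNT(*) > 1

Result:
name
----
Hank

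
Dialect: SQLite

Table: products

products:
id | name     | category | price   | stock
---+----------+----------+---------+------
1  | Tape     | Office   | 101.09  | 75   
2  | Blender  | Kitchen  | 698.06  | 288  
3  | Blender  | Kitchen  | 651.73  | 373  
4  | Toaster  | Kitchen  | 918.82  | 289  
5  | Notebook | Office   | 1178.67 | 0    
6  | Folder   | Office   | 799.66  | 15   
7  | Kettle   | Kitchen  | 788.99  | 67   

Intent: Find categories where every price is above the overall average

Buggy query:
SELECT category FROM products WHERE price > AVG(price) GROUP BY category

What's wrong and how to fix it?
Bug: WHERE evaluates per row before aggregation, so AVG() is unavailable

Fix: Use a subquery for AVG and a HAVING MIN(...) filter so the condition holds for every row in the group

Corrected query:
SELECT category FROM products GROUP BY category HAVING MIN(price) > (SELECT AVG(price) FROM products)

Result:
(no rows)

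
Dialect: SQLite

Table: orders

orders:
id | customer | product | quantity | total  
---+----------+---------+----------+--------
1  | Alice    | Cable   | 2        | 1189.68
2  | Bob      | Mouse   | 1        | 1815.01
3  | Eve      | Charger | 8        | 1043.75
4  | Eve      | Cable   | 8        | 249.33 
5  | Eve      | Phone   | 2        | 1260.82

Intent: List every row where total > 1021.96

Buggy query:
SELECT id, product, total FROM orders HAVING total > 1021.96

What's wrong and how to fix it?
Bug: This is a non-aggregate query (no GROUP BY, no aggregates), so in SQLite the HAVING clause is invalid here; a row-level condition belongs in WHERE

Fix: Replace HAVING with WHERE since the condition applies to individual rows

Corrected query:
SELECT id, product, total FROM orders WHERE total > 1021.96

Result:
id | product | total  
---+---------+--------
1  | Cable   | 1189.68
2  | Mouse   | 1815.01
3  | Charger | 1043.75
5  | Phone   | 1260.82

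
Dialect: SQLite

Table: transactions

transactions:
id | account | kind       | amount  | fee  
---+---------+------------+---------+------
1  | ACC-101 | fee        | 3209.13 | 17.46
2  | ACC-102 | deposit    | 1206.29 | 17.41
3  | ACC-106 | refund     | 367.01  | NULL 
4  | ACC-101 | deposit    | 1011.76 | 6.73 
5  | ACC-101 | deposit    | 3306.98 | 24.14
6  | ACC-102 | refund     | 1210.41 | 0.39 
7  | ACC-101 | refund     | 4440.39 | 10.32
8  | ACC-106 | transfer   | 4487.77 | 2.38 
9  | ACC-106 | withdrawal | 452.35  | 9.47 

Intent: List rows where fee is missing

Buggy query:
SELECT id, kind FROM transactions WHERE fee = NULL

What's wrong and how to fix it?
Bug: Comparing to NULL with '=' never matches; NULL = NULL is unknown, not true

Fix: Replace '= NULL' with 'IS NULL'

Corrected query:
SELECT id, kind FROM transactions WHERE fee IS NULL

Result:
id | kind  
---+-------
3  | refund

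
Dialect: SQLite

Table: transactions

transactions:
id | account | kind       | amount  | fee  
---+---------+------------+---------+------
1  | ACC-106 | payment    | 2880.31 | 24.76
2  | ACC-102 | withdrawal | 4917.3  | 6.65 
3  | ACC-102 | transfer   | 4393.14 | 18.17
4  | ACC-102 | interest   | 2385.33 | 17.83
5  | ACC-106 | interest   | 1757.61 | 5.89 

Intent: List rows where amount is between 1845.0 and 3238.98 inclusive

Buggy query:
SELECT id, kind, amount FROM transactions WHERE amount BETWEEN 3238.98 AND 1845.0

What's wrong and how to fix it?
Bug: BETWEEN expects the lower bound first; with 3238.98 AND 1845.0 the range is empty

Fix: Swap the bounds so the smaller value comes first

Corrected query:
SELECT id, kind, amount FROM transactions WHERE amount BETWEEN 1845.0 AND 3238.98

Result:
id | kind     | amount 
---+----------+--------
1  | payment  | 2880.31
4  | interest | 2385.33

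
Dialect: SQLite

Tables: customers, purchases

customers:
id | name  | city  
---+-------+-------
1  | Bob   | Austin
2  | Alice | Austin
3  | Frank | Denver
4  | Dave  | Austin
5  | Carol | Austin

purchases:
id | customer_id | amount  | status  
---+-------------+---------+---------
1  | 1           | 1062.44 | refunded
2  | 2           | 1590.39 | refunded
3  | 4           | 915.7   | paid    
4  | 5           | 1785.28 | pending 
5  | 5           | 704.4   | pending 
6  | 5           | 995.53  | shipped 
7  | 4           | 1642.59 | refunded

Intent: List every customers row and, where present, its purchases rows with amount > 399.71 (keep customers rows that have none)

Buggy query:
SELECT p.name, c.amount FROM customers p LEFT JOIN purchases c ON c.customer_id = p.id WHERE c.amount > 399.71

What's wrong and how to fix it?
Bug: A WHERE condition on the right-hand table after LEFT JOIN drops unmatched parents

Fix: Put 'c.amount > 399.71' in the JOIN's ON clause instead of WHERE

Corrected query:
SELECT p.name, c.amount FROM customers p LEFT JOIN purchases c ON c.customer_id = p.id AND c.amount > 399.71

Result:
name  | amount 
------+--------
Bob   | 1062.44
Alice | 1590.39
Frank | NULL   
Dave  | 915.7  
Dave  | 1642.59
Carol | 704.4  
Carol | 995.53 
Carol | 1785.28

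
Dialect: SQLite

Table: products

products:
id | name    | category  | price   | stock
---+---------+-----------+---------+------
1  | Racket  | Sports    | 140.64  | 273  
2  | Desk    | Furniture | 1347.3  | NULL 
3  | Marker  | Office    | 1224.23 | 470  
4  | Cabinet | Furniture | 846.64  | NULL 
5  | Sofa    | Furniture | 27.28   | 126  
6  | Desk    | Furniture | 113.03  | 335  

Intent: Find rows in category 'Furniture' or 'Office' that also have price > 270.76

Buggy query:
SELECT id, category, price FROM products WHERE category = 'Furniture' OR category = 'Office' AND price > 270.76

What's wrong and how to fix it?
Bug: AND binds tighter than OR, so this parses as category = 'Furniture' OR (category = 'Office' AND price > 270.76)

Fix: Add parentheses around the OR so the AND applies to both alternatives

Corrected query:
SELECT id, category, price FROM products WHERE (category = 'Furniture' OR category = 'Office') AND price > 270.76

Result:
id | category  | price  
---+-----------+--------
2  | Furniture | 1347.3 
3  | Office    | 1224.23
4  | Furniture | 846.64 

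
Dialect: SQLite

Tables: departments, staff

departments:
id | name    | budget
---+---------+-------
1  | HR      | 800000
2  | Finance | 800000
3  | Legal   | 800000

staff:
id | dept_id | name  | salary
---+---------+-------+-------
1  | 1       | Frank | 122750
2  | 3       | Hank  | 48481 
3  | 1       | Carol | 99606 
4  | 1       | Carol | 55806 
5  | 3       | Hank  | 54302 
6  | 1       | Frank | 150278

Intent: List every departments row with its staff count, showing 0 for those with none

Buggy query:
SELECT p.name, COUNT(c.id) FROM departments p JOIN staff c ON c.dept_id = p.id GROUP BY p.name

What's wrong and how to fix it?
Bug: An inner join excludes parents with zero children

Fix: Use LEFT JOIN so parents without children still appear (COUNT(c.id) gives 0)

Corrected query:
SELECT p.name, COUNT(c.id) FROM departments p LEFT JOIN staff c ON c.dept_id = p.id GROUP BY p.name

Result:
name    | COUNT(c.id)
--------+------------
Finance | 0          
HR      | 4          
Legal   | 2          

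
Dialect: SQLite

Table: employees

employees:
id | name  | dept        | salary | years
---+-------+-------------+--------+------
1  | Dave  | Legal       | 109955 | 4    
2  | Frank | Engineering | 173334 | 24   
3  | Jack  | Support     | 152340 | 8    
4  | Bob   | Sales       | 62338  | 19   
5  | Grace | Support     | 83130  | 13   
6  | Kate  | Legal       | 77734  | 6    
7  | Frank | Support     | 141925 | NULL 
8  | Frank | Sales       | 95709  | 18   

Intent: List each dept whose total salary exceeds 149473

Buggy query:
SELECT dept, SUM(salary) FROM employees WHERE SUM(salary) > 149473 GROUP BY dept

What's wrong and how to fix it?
Bug: SUM(salary) is an aggregate, but WHERE filters rows before aggregation

Fix: Use HAVING (which filters groups after aggregation) instead of WHERE

Corrected query:
SELECT dept, SUM(salary) FROM employees GROUP BY dept HAVING SUM(salary) > 149473

Result:
dept        | SUM(salary)
------------+------------
Engineering | 173334     
Legal       | 187689     
Sales       | 158047     
Support     | 377395     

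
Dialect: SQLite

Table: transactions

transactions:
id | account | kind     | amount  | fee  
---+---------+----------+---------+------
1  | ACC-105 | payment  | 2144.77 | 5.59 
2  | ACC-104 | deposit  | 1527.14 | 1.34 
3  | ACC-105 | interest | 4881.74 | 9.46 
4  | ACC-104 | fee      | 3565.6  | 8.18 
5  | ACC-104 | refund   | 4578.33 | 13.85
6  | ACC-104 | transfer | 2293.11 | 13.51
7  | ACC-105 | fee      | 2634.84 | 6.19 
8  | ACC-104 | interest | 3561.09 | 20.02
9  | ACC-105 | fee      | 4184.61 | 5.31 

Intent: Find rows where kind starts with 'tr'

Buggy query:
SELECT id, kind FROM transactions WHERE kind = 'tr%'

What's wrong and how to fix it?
Bug: '=' compares the literal string including the % character; pattern matching needs LIKE

Fix: Use LIKE for wildcard pattern matching

Corrected query:
SELECT id, kind FROM transactions WHERE kind LIKE 'tr%'

Result:
id | kind    
---+---------
6  | transfer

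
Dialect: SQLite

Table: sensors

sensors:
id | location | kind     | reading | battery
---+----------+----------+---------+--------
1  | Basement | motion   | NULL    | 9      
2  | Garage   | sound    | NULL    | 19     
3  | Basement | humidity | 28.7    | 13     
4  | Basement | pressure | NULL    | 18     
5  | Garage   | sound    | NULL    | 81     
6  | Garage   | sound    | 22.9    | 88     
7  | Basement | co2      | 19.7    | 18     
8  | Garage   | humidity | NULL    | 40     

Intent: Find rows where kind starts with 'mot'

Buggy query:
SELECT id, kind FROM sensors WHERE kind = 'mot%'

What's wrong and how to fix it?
Bug: '=' compares the literal string including the % character; pattern matching needs LIKE

Fix: Replace '=' with LIKE so 'mot%' is treated as a pattern

Corrected query:
SELECT id, kind FROM sensors WHERE kind LIKE 'mot%'

Result:
id | kind  
---+-------
1  | motion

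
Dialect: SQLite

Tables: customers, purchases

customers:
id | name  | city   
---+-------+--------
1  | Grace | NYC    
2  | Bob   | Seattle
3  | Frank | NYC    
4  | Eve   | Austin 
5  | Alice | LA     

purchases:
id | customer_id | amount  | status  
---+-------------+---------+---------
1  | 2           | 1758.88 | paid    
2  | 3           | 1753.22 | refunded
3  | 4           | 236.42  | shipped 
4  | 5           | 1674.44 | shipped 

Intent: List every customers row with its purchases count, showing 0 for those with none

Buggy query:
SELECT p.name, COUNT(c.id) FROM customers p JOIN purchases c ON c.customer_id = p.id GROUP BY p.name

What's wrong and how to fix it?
Bug: An inner join excludes parents with zero children

Fix: Use LEFT JOIN so parents without children still appear (COUNT(c.id) gives 0)

Corrected query:
SELECT p.name, COUNT(c.id) FROM customers p LEFT JOIN purchases c ON c.customer_id = p.id GROUP BY p.name

Result:
name  | COUNT(c.id)
------+------------
Alice | 1          
Bob   | 1          
Eve   | 1          
Frank | 1          
Grace | 0          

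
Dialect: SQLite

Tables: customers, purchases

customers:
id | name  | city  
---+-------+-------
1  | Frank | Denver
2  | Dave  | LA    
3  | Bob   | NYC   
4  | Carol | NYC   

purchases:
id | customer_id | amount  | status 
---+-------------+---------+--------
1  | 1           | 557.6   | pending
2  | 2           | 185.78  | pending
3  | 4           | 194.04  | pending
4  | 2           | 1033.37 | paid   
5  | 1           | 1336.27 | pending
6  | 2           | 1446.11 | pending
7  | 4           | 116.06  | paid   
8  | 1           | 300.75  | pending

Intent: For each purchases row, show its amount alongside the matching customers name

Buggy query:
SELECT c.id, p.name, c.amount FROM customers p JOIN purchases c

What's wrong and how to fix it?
Bug: JOIN with no ON clause produces a cartesian product; every purchases row pairs with every customers row

Fix: Specify the join condition linking the foreign key to the parent id

Corrected query:
SELECT c.id, p.name, c.amount FROM customers p JOIN purchases c ON c.customer_id = p.id

Result:
id | name  | amount 
---+-------+--------
1  | Frank | 557.6  
2  | Dave  | 185.78 
3  | Carol | 194.04 
4  | Dave  | 1033.37
5  | Frank | 1336.27
6  | Dave  | 1446.11
7  | Carol | 116.06 
8  | Frank | 300.75 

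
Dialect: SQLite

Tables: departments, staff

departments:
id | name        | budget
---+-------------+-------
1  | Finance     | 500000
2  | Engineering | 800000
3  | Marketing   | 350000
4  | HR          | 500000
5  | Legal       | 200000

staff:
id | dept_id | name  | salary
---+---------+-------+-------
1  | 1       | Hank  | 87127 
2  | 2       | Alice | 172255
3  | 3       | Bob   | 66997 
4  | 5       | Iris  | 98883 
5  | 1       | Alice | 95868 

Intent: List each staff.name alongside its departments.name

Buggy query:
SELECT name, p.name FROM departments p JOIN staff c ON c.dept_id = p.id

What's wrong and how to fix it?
Bug: 'name' exists in both joined tables, so the database can't tell which one is meant

Fix: Prefix ambiguous columns with the table alias

Corrected query:
SELECT c.name, p.name FROM departments p JOIN staff c ON c.dept_id = p.id

Result:
name  | name       
------+------------
Hank  | Finance    
Alice | Engineering
Bob   | Marketing  
Iris  | Legal      
Alice | Finance    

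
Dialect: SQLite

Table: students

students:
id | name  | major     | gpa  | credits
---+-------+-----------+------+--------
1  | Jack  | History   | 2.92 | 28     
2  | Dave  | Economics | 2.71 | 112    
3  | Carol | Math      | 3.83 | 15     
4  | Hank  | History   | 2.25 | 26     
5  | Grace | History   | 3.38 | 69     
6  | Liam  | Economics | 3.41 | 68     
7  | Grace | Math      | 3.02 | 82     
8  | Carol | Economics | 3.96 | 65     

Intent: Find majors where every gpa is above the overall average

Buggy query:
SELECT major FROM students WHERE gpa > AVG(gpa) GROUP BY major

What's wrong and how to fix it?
Bug: AVG() is an aggregate; it can't sit directly in WHERE

Fix: Use a subquery for AVG and a HAVING MIN(...) filter so the condition holds for every row in the group

Corrected query:
SELECT major FROM students GROUP BY major HAVING MIN(gpa) > (SELECT AVG(gpa) FROM students)

Result:
(no rows)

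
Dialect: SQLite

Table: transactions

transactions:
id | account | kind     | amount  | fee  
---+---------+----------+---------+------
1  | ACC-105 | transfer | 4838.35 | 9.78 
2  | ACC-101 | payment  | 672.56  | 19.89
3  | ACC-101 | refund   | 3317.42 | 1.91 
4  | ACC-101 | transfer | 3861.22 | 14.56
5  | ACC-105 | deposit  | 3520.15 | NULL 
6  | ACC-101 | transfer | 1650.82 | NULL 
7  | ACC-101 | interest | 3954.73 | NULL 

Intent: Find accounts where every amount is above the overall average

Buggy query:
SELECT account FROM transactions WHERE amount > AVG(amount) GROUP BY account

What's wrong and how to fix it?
Bug: AVG() is an aggregate; it can't sit directly in WHERE

Fix: Use a subquery for AVG and a HAVING MIN(...) filter so the condition holds for every row in the group

Corrected query:
SELECT account FROM transactions GROUP BY account HAVING MIN(amount) > (SELECT AVG(amount) FROM transactions)

Result:
account
-------
ACC-105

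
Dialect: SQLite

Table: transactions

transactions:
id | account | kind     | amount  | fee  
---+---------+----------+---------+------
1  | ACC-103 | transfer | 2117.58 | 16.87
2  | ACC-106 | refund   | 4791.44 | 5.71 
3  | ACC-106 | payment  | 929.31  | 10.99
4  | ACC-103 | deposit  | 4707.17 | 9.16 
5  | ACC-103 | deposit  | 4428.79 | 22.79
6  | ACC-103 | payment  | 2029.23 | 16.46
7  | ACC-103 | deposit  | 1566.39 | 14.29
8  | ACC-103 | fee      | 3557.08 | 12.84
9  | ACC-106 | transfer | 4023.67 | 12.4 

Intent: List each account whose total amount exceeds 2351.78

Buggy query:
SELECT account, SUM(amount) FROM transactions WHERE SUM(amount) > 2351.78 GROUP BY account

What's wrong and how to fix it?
Bug: SUM(amount) is an aggregate, but WHERE filters rows before aggregation

Fix: Use HAVING (which filters groups after aggregation) instead of WHERE

Corrected query:
SELECT account, SUM(amount) FROM transactions GROUP BY account HAVING SUM(amount) > 2351.78

Result:
account | SUM(amount)
--------+------------
ACC-103 | 18406.24   
ACC-106 | 9744.42    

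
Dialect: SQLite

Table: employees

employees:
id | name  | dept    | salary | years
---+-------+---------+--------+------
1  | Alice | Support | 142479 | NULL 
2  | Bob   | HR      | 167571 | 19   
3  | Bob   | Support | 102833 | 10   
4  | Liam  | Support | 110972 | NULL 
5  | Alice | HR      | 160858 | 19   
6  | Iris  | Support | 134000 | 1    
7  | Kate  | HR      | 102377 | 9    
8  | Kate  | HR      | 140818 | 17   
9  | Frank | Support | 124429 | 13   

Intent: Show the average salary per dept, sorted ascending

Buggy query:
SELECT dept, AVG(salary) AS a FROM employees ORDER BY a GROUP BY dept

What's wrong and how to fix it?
Bug: ORDER BY appears before GROUP BY; SQL clause order requires GROUP BY first

Fix: Reorder: SELECT … FROM … GROUP BY … ORDER BY …

Corrected query:
SELECT dept, AVG(salary) AS a FROM employees GROUP BY dept ORDER BY a

Result:
dept    | a       
--------+---------
Support | 122942.6
HR      | 142906  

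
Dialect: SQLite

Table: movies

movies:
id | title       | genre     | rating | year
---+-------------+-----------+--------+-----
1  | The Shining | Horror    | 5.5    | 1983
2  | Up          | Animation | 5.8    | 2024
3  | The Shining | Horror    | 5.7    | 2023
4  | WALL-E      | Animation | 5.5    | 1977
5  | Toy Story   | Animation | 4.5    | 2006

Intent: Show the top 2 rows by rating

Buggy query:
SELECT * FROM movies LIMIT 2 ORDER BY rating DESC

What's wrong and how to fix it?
Bug: ORDER BY cannot follow LIMIT; LIMIT is the final clause

Fix: Sort with ORDER BY, then apply LIMIT

Corrected query:
SELECT * FROM movies ORDER BY rating DESC LIMIT 2

Result:
id | title       | genre     | rating | year
---+-------------+-----------+--------+-----
2  | Up          | Animation | 5.8    | 2024
3  | The Shining | Horror    | 5.7    | 2023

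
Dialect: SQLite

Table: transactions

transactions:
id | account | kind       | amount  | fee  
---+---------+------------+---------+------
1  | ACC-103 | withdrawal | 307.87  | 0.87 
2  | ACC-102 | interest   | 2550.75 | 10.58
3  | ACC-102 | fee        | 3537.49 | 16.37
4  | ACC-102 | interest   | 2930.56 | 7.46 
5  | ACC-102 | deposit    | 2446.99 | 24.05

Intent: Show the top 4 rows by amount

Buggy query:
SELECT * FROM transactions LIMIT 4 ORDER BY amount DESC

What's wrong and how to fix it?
Bug: LIMIT must come after ORDER BY

Fix: Sort with ORDER BY, then apply LIMIT

Corrected query:
SELECT * FROM transactions ORDER BY amount DESC LIMIT 4

Result:
id | account | kind     | amount  | fee  
---+---------+----------+---------+------
3  | ACC-102 | fee      | 3537.49 | 16.37
4  | ACC-102 | interest | 2930.56 | 7.46 
2  | ACC-102 | interest | 2550.75 | 10.58
5  | ACC-102 | deposit  | 2446.99 | 24.05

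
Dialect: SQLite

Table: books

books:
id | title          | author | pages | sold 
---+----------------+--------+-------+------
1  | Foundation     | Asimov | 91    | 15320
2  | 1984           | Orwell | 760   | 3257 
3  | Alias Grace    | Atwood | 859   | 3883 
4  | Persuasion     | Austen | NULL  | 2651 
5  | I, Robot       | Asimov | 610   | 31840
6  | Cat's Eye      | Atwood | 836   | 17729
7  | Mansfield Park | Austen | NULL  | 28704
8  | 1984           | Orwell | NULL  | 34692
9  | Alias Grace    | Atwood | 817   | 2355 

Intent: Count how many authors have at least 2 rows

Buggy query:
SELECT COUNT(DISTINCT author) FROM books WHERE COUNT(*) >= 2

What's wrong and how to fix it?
Bug: WHERE filters individual rows, not groups, so a group-level COUNT is invalid there

Fix: Group first with HAVING COUNT(*) >= 2, then COUNT the resulting groups

Corrected query:
SELECT COUNT(*) FROM (SELECT author FROM books GROUP BY author HAVING COUNT(*) >= 2)

Result:
COUNT(*)
--------
4       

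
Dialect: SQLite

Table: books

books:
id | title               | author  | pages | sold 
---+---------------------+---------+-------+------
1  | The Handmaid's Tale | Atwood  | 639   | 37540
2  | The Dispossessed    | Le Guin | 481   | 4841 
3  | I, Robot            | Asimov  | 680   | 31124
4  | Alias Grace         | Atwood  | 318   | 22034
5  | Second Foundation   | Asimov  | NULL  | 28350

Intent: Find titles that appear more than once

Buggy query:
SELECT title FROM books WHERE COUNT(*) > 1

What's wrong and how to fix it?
Bug: WHERE can't reference COUNT(*); aggregates are computed after WHERE

Fix: GROUP BY title, then filter groups with HAVING COUNT(*) > 1

Corrected query:
SELECT title FROM books GROUP BY title HAVING COUNT(*) > 1

Result:
(no rows)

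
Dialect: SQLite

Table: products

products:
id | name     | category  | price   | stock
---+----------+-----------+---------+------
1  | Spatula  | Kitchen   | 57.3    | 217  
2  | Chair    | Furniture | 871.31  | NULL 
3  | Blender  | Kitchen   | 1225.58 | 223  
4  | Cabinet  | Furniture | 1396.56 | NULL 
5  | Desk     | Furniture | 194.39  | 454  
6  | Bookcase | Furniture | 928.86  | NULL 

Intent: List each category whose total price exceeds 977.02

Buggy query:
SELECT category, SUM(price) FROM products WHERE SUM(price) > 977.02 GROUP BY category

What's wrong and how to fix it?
Bug: Aggregate functions cannot appear in a WHERE clause

Fix: Use HAVING (which filters groups after aggregation) instead of WHERE

Corrected query:
SELECT category, SUM(price) FROM products GROUP BY category HAVING SUM(price) > 977.02

Result:
category  | SUM(price)
----------+-----------
Furniture | 3391.12   
Kitchen   | 1282.88   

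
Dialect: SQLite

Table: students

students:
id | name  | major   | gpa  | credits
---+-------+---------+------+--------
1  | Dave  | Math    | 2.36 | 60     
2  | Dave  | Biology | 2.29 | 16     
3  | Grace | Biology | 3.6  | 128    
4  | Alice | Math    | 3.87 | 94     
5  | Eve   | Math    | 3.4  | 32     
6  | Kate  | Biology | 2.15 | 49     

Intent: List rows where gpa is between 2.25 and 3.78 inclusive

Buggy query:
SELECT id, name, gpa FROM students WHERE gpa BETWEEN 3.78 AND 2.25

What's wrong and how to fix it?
Bug: BETWEEN expects the lower bound first; with 3.78 AND 2.25 the range is empty

Fix: Write BETWEEN 2.25 AND 3.78

Corrected query:
SELECT id, name, gpa FROM students WHERE gpa BETWEEN 2.25 AND 3.78

Result:
id | name  | gpa 
---+-------+-----
1  | Dave  | 2.36
2  | Dave  | 2.29
3  | Grace | 3.6 
5  | Eve   | 3.4 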